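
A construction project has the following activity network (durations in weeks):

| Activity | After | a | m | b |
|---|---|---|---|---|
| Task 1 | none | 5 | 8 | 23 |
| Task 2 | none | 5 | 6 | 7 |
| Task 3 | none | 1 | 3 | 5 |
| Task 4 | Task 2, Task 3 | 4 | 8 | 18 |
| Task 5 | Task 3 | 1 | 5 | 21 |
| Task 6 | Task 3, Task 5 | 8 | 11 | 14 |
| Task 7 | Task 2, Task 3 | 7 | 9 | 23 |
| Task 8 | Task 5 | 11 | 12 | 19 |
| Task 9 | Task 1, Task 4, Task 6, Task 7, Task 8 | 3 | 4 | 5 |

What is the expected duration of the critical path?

te_Task 1 = (5 + 4·8 + 23)/6 = 60/6 = 10
te_Task 2 = (5 + 4·6 + 7)/6 = 36/6 = 6
te_Task 3 = (1 + 4·3 + 5)/6 = 18/6 = 3
te_Task 4 = (4 + 4·8 + 18)/6 = 54/6 = 9
te_Task 5 = (1 + 4·5 + 21)/6 = 42/6 = 7
te_Task 6 = (8 + 4·11 + 14)/6 = 66/6 = 11
te_Task 7 = (7 + 4·9 + 23)/6 = 66/6 = 11
te_Task 8 = (11 + 4·12 + 19)/6 = 78/6 = 13
te_Task 9 = (3 + 4·4 + 5)/6 = 24/6 = 4

Forward pass:
ES_Task 1 = 0; EF_Task 1 = 10
ES_Task 2 = 0; EF_Task 2 = 6
ES_Task 3 = 0; EF_Task 3 = 3
ES_Task 4 = max(EF_Task 2=6, EF_Task 3=3) = 6; EF_Task 4 = 6+9 = 15
ES_Task 5 = 3; EF_Task 5 = 3+7 = 10
ES_Task 6 = max(EF_Task 3=3, EF_Task 5=10) = 10; EF_Task 6 = 10+11 = 21
ES_Task 7 = max(EF_Task 2=6, EF_Task 3=3) = 6; EF_Task 7 = 6+11 = 17
ES_Task 8 = 10; EF_Task 8 = 10+13 = 23
ES_Task 9 = max(EF_Task 1=10, EF_Task 4=15, EF_Task 6=21, EF_Task 7=17, EF_Task 8=23) = 23; EF_Task 9 = 23+4 = 27
Expected project duration μ = 27 weeks. Critical path: Task 3 → Task 5 → Task 8 → Task 9.

27 weeks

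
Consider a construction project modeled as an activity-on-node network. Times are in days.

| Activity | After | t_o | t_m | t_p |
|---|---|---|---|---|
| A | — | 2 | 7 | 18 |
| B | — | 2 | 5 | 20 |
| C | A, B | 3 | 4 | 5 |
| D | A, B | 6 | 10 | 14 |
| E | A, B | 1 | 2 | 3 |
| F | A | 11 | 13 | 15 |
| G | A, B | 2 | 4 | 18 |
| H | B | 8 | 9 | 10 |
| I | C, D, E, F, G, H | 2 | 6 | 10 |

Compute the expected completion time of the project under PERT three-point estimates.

te_A = (2 + 4·7 + 18)/6 = 48/6 = 8
te_B = (2 + 4·5 + 20)/6 = 42/6 = 7
te_C = (3 + 4·4 + 5)/6 = 24/6 = 4
te_D = (6 + 4·10 + 14)/6 = 60/6 = 10
te_E = (1 + 4·2 + 3)/6 = 12/6 = 2
te_F = (11 + 4·13 + 15)/6 = 78/6 = 13
te_G = (2 + 4·4 + 18)/6 = 36/6 = 6
te_H = (8 + 4·9 + 10)/6 = 54/6 = 9
te_I = (2 + 4·6 + 10)/6 = 36/6 = 6

Forward pass:
ES_A = 0; EF_A = 8
ES_B = 0; EF_B = 7
ES_C = max(EF_A=8, EF_B=7) = 8; EF_C = 8+4 = 12
ES_D = max(EF_A=8, EF_B=7) = 8; EF_D = 8+10 = 18
ES_E = max(EF_A=8, EF_B=7) = 8; EF_E = 8+2 = 10
ES_F = 8; EF_F = 8+13 = 21
ES_G = max(EF_A=8, EF_B=7) = 8; EF_G = 8+6 = 14
ES_H = 7; EF_H = 7+9 = 16
ES_I = max(EF_C=12, EF_D=18, EF_E=10, EF_F=21, EF_G=14, EF_H=16) = 21; EF_I = 21+6 = 27
Expected project duration μ = 27 days. Critical path: A → F → I.

27 days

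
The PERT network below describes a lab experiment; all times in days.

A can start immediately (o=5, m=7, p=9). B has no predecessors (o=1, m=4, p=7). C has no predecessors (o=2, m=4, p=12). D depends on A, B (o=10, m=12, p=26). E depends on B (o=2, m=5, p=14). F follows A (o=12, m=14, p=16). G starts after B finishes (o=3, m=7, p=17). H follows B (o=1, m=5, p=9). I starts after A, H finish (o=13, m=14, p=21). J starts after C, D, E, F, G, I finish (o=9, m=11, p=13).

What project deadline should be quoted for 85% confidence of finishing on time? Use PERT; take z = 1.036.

te_A = (5 + 4·7 + 9)/6 = 42/6 = 7; σ²_A = ((9−5)/6)² = 0.444
te_B = (1 + 4·4 + 7)/6 = 24/6 = 4; σ²_B = ((7−1)/6)² = 1.000
te_C = (2 + 4·4 + 12)/6 = 30/6 = 5; σ²_C = ((12−2)/6)² = 2.778
te_D = (10 + 4·12 + 26)/6 = 84/6 = 14; σ²_D = ((26−10)/6)² = 7.111
te_E = (2 + 4·5 + 14)/6 = 36/6 = 6; σ²_E = ((14−2)/6)² = 4.000
te_F = (12 + 4·14 + 16)/6 = 84/6 = 14; σ²_F = ((16−12)/6)² = 0.444
te_G = (3 + 4·7 + 17)/6 = 48/6 = 8; σ²_G = ((17−3)/6)² = 5.444
te_H = (1 + 4·5 + 9)/6 = 30/6 = 5; σ²_H = ((9−1)/6)² = 1.778
te_I = (13 + 4·14 + 21)/6 = 90/6 = 15; σ²_I = ((21−13)/6)² = 1.778
te_J = (9 + 4·11 + 13)/6 = 66/6 = 11; σ²_J = ((13−9)/6)² = 0.444

Forward pass:
ES_A = 0; EF_A = 7
ES_B = 0; EF_B = 4
ES_C = 0; EF_C = 5
ES_D = max(EF_A=7, EF_B=4) = 7; EF_D = 7+14 = 21
ES_E = 4; EF_E = 4+6 = 10
ES_F = 7; EF_F = 7+14 = 21
ES_G = 4; EF_G = 4+8 = 12
ES_H = 4; EF_H = 4+5 = 9
ES_I = max(EF_A=7, EF_H=9) = 9; EF_I = 9+15 = 24
ES_J = max(EF_C=5, EF_D=21, EF_E=10, EF_F=21, EF_G=12, EF_I=24) = 24; EF_J = 24+11 = 35
Expected project duration μ = 35 days. Critical path: B → H → I → J.

Variance along critical path = 1.000 + 1.778 + 1.778 + 0.444 = 5.000; σ = 2.236 days.
D = μ + z·σ = 35 + 1.036·2.236 = 37.3 days

37.3 days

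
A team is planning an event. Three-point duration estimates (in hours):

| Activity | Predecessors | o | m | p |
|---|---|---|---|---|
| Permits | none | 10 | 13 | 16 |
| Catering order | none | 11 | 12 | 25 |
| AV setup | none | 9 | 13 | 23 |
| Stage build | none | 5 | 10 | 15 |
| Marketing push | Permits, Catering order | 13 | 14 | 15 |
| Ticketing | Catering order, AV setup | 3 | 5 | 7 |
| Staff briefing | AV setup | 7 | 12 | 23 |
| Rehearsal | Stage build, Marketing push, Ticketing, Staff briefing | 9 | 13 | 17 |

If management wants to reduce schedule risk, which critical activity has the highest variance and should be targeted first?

te_Permits = (10 + 4·13 + 16)/6 = 78/6 = 13; σ²_Permits = ((16−10)/6)² = 1.000
te_Catering order = (11 + 4·12 + 25)/6 = 84/6 = 14; σ²_Catering order = ((25−11)/6)² = 5.444
te_AV setup = (9 + 4·13 + 23)/6 = 84/6 = 14; σ²_AV setup = ((23−9)/6)² = 5.444
te_Stage build = (5 + 4·10 + 15)/6 = 60/6 = 10; σ²_Stage build = ((15−5)/6)² = 2.778
te_Marketing push = (13 + 4·14 + 15)/6 = 84/6 = 14; σ²_Marketing push = ((15−13)/6)² = 0.111
te_Ticketing = (3 + 4·5 + 7)/6 = 30/6 = 5; σ²_Ticketing = ((7−3)/6)² = 0.444
te_Staff briefing = (7 + 4·12 + 23)/6 = 78/6 = 13; σ²_Staff briefing = ((23−7)/6)² = 7.111
te_Rehearsal = (9 + 4·13 + 17)/6 = 78/6 = 13; σ²_Rehearsal = ((17−9)/6)² = 1.778

Forward pass:
ES_Permits = 0; EF_Permits = 13
ES_Catering order = 0; EF_Catering order = 14
ES_AV setup = 0; EF_AV setup = 14
ES_Stage build = 0; EF_Stage build = 10
ES_Marketing push = max(EF_Permits=13, EF_Catering order=14) = 14; EF_Marketing push = 14+14 = 28
ES_Ticketing = max(EF_Catering order=14, EF_AV setup=14) = 14; EF_Ticketing = 14+5 = 19
ES_Staff briefing = 14; EF_Staff briefing = 14+13 = 27
ES_Rehearsal = max(EF_Stage build=10, EF_Marketing push=28, EF_Ticketing=19, EF_Staff briefing=27) = 28; EF_Rehearsal = 28+13 = 41
Expected project duration μ = 41 hours. Critical path: Catering order → Marketing push → Rehearsal.

Variances on critical path: σ²_Catering order=5.444, σ²_Marketing push=0.111, σ²_Rehearsal=1.778.
Largest is σ²_Catering order = 5.444.

Catering order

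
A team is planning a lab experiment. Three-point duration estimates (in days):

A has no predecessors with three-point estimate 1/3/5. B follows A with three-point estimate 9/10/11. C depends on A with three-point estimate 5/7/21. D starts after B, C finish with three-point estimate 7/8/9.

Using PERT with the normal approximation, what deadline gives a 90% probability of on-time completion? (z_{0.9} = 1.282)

22.0 days

te_A = (1 + 4·3 + 5)/6 = 18/6 = 3; σ²_A = ((5−1)/6)² = 0.444
te_B = (9 + 4·10 + 11)/6 = 60/6 = 10; σ²_B = ((11−9)/6)² = 0.111
te_C = (5 + 4·7 + 21)/6 = 54/6 = 9; σ²_C = ((21−5)/6)² = 7.111
te_D = (7 + 4·8 + 9)/6 = 48/6 = 8; σ²_D = ((9−7)/6)² = 0.111

Forward pass:
ES_A = 0; EF_A = 3
ES_B = 3; EF_B = 3+10 = 13
ES_C = 3; EF_C = 3+9 = 12
ES_D = max(EF_B=13, EF_C=12) = 13; EF_D = 13+8 = 21
Expected project duration μ = 21 days. Critical path: A → B → D.

Variance along critical path = 0.444 + 0.111 + 0.111 = 0.667; σ = 0.816 days.
D = μ + z·σ = 21 + 1.282·0.816 = 22.0 days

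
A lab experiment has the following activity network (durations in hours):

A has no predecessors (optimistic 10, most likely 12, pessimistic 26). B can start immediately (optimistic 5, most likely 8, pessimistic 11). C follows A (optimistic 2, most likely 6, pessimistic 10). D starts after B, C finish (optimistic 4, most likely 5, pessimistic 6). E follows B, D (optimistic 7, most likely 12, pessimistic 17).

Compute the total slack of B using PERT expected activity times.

te_A = (10 + 4·12 + 26)/6 = 84/6 = 14
te_B = (5 + 4·8 + 11)/6 = 48/6 = 8
te_C = (2 + 4·6 + 10)/6 = 36/6 = 6
te_D = (4 + 4·5 + 6)/6 = 30/6 = 5
te_E = (7 + 4·12 + 17)/6 = 72/6 = 12

Forward pass:
ES_A = 0; EF_A = 14
ES_B = 0; EF_B = 8
ES_C = 14; EF_C = 14+6 = 20
ES_D = max(EF_B=8, EF_C=20) = 20; EF_D = 20+5 = 25
ES_E = max(EF_B=8, EF_D=25) = 25; EF_E = 25+12 = 37
Expected project duration μ = 37 hours. Critical path: A → C → D → E.

Backward pass:
LF_E = 37; LS_E = 37−12 = 25
LF_D = LS_E = 25; LS_D = 25−5 = 20
LF_C = LS_D = 20; LS_C = 20−6 = 14
LF_B = min(LS_D=20, LS_E=25) = 20; LS_B = 20−8 = 12
LF_A = LS_C = 14; LS_A = 14−14 = 0
Slack_B = LS_B − ES_B = 12 − 0 = 12

12 hours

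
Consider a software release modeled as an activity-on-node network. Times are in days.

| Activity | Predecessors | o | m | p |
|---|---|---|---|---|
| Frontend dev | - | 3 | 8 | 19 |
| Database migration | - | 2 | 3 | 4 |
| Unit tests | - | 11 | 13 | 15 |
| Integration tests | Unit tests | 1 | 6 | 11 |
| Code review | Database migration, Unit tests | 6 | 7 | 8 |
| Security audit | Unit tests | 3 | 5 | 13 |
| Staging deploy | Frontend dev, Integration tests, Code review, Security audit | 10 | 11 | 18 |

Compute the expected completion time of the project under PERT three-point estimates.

32 days

te_Frontend dev = (3 + 4·8 + 19)/6 = 54/6 = 9
te_Database migration = (2 + 4·3 + 4)/6 = 18/6 = 3
te_Unit tests = (11 + 4·13 + 15)/6 = 78/6 = 13
te_Integration tests = (1 + 4·6 + 11)/6 = 36/6 = 6
te_Code review = (6 + 4·7 + 8)/6 = 42/6 = 7
te_Security audit = (3 + 4·5 + 13)/6 = 36/6 = 6
te_Staging deploy = (10 + 4·11 + 18)/6 = 72/6 = 12

Forward pass:
ES_Frontend dev = 0; EF_Frontend dev = 9
ES_Database migration = 0; EF_Database migration = 3
ES_Unit tests = 0; EF_Unit tests = 13
ES_Integration tests = 13; EF_Integration tests = 13+6 = 19
ES_Code review = max(EF_Database migration=3, EF_Unit tests=13) = 13; EF_Code review = 13+7 = 20
ES_Security audit = 13; EF_Security audit = 13+6 = 19
ES_Staging deploy = max(EF_Frontend dev=9, EF_Integration tests=19, EF_Code review=20, EF_Security audit=19) = 20; EF_Staging deploy = 20+12 = 32
Expected project duration μ = 32 days. Critical path: Unit tests → Code review → Staging deploy.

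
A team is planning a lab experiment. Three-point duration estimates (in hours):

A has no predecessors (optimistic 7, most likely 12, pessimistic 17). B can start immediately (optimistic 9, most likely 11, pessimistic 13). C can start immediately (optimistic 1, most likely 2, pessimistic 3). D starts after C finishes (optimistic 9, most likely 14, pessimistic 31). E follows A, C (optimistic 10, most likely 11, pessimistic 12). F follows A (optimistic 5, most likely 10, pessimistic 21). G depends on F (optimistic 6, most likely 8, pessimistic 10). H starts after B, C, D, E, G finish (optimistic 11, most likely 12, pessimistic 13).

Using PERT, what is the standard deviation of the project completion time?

3.23 hours

te_A = (7 + 4·12 + 17)/6 = 72/6 = 12; σ²_A = ((17−7)/6)² = 2.778
te_B = (9 + 4·11 + 13)/6 = 66/6 = 11; σ²_B = ((13−9)/6)² = 0.444
te_C = (1 + 4·2 + 3)/6 = 12/6 = 2; σ²_C = ((3−1)/6)² = 0.111
te_D = (9 + 4·14 + 31)/6 = 96/6 = 16; σ²_D = ((31−9)/6)² = 13.444
te_E = (10 + 4·11 + 12)/6 = 66/6 = 11; σ²_E = ((12−10)/6)² = 0.111
te_F = (5 + 4·10 + 21)/6 = 66/6 = 11; σ²_F = ((21−5)/6)² = 7.111
te_G = (6 + 4·8 + 10)/6 = 48/6 = 8; σ²_G = ((10−6)/6)² = 0.444
te_H = (11 + 4·12 + 13)/6 = 72/6 = 12; σ²_H = ((13−11)/6)² = 0.111

Forward pass:
ES_A = 0; EF_A = 12
ES_B = 0; EF_B = 11
ES_C = 0; EF_C = 2
ES_D = 2; EF_D = 2+16 = 18
ES_E = max(EF_A=12, EF_C=2) = 12; EF_E = 12+11 = 23
ES_F = 12; EF_F = 12+11 = 23
ES_G = 23; EF_G = 23+8 = 31
ES_H = max(EF_B=11, EF_C=2, EF_D=18, EF_E=23, EF_G=31) = 31; EF_H = 31+12 = 43
Expected project duration μ = 43 hours. Critical path: A → F → G → H.

Variance along critical path = 2.778 + 7.111 + 0.444 + 0.111 = 10.444
σ = √10.444 = 3.232 hours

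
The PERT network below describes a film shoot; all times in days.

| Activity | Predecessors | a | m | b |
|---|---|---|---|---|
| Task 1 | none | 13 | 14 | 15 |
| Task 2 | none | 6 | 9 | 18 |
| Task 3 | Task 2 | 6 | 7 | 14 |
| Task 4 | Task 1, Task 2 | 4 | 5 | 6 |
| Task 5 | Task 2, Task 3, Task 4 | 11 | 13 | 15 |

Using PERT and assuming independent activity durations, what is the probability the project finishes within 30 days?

0.007

te_Task 1 = (13 + 4·14 + 15)/6 = 84/6 = 14; σ²_Task 1 = ((15−13)/6)² = 0.111
te_Task 2 = (6 + 4·9 + 18)/6 = 60/6 = 10; σ²_Task 2 = ((18−6)/6)² = 4.000
te_Task 3 = (6 + 4·7 + 14)/6 = 48/6 = 8; σ²_Task 3 = ((14−6)/6)² = 1.778
te_Task 4 = (4 + 4·5 + 6)/6 = 30/6 = 5; σ²_Task 4 = ((6−4)/6)² = 0.111
te_Task 5 = (11 + 4·13 + 15)/6 = 78/6 = 13; σ²_Task 5 = ((15−11)/6)² = 0.444

Forward pass:
ES_Task 1 = 0; EF_Task 1 = 14
ES_Task 2 = 0; EF_Task 2 = 10
ES_Task 3 = 10; EF_Task 3 = 10+8 = 18
ES_Task 4 = max(EF_Task 1=14, EF_Task 2=10) = 14; EF_Task 4 = 14+5 = 19
ES_Task 5 = max(EF_Task 2=10, EF_Task 3=18, EF_Task 4=19) = 19; EF_Task 5 = 19+13 = 32
Expected project duration μ = 32 days. Critical path: Task 1 → Task 4 → Task 5.

Variance along critical path = 0.111 + 0.111 + 0.444 = 0.667; σ = √0.667 = 0.816 days.
Z = (30 − 32) / 0.816 = -2.449
P(T ≤ 30) = Φ(-2.449) ≈ 0.007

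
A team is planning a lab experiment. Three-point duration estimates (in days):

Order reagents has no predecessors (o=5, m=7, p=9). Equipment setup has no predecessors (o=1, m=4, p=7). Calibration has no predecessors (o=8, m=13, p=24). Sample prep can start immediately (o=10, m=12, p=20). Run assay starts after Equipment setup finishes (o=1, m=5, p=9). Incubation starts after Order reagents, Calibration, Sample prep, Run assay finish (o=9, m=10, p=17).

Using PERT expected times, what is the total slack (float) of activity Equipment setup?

te_Order reagents = (5 + 4·7 + 9)/6 = 42/6 = 7
te_Equipment setup = (1 + 4·4 + 7)/6 = 24/6 = 4
te_Calibration = (8 + 4·13 + 24)/6 = 84/6 = 14
te_Sample prep = (10 + 4·12 + 20)/6 = 78/6 = 13
te_Run assay = (1 + 4·5 + 9)/6 = 30/6 = 5
te_Incubation = (9 + 4·10 + 17)/6 = 66/6 = 11

Forward pass:
ES_Order reagents = 0; EF_Order reagents = 7
ES_Equipment setup = 0; EF_Equipment setup = 4
ES_Calibration = 0; EF_Calibration = 14
ES_Sample prep = 0; EF_Sample prep = 13
ES_Run assay = 4; EF_Run assay = 4+5 = 9
ES_Incubation = max(EF_Order reagents=7, EF_Calibration=14, EF_Sample prep=13, EF_Run assay=9) = 14; EF_Incubation = 14+11 = 25
Expected project duration μ = 25 days. Critical path: Calibration → Incubation.

Backward pass:
LF_Incubation = 25; LS_Incubation = 25−11 = 14
LF_Run assay = LS_Incubation = 14; LS_Run assay = 14−5 = 9
LF_Sample prep = LS_Incubation = 14; LS_Sample prep = 14−13 = 1
LF_Calibration = LS_Incubation = 14; LS_Calibration = 14−14 = 0
LF_Equipment setup = LS_Run assay = 9; LS_Equipment setup = 9−4 = 5
LF_Order reagents = LS_Incubation = 14; LS_Order reagents = 14−7 = 7
Slack_Equipment setup = LS_Equipment setup − ES_Equipment setup = 5 − 0 = 5

5 days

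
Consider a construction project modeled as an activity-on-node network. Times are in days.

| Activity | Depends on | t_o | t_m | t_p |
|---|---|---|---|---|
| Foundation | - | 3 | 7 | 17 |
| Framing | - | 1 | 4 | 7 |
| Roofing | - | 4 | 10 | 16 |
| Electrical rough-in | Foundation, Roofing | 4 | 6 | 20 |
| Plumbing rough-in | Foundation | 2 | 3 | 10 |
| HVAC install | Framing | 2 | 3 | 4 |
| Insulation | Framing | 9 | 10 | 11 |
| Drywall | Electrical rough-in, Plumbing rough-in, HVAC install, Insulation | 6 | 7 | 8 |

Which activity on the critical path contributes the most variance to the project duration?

Electrical rough-in

te_Foundation = (3 + 4·7 + 17)/6 = 48/6 = 8; σ²_Foundation = ((17−3)/6)² = 5.444
te_Framing = (1 + 4·4 + 7)/6 = 24/6 = 4; σ²_Framing = ((7−1)/6)² = 1.000
te_Roofing = (4 + 4·10 + 16)/6 = 60/6 = 10; σ²_Roofing = ((16−4)/6)² = 4.000
te_Electrical rough-in = (4 + 4·6 + 20)/6 = 48/6 = 8; σ²_Electrical rough-in = ((20−4)/6)² = 7.111
te_Plumbing rough-in = (2 + 4·3 + 10)/6 = 24/6 = 4; σ²_Plumbing rough-in = ((10−2)/6)² = 1.778
te_HVAC install = (2 + 4·3 + 4)/6 = 18/6 = 3; σ²_HVAC install = ((4−2)/6)² = 0.111
te_Insulation = (9 + 4·10 + 11)/6 = 60/6 = 10; σ²_Insulation = ((11−9)/6)² = 0.111
te_Drywall = (6 + 4·7 + 8)/6 = 42/6 = 7; σ²_Drywall = ((8−6)/6)² = 0.111

Forward pass:
ES_Foundation = 0; EF_Foundation = 8
ES_Framing = 0; EF_Framing = 4
ES_Roofing = 0; EF_Roofing = 10
ES_Electrical rough-in = max(EF_Foundation=8, EF_Roofing=10) = 10; EF_Electrical rough-in = 10+8 = 18
ES_Plumbing rough-in = 8; EF_Plumbing rough-in = 8+4 = 12
ES_HVAC install = 4; EF_HVAC install = 4+3 = 7
ES_Insulation = 4; EF_Insulation = 4+10 = 14
ES_Drywall = max(EF_Electrical rough-in=18, EF_Plumbing rough-in=12, EF_HVAC install=7, EF_Insulation=14) = 18; EF_Drywall = 18+7 = 25
Expected project duration μ = 25 days. Critical path: Roofing → Electrical rough-in → Drywall.

Variances on critical path: σ²_Roofing=4.000, σ²_Electrical rough-in=7.111, σ²_Drywall=0.111.
Largest is σ²_Electrical rough-in = 7.111.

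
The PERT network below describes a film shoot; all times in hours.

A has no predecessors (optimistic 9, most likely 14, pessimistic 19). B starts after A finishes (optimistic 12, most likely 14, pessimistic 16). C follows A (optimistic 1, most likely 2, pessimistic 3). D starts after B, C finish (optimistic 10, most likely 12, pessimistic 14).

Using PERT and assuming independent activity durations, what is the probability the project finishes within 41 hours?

te_A = (9 + 4·14 + 19)/6 = 84/6 = 14; σ²_A = ((19−9)/6)² = 2.778
te_B = (12 + 4·14 + 16)/6 = 84/6 = 14; σ²_B = ((16−12)/6)² = 0.444
te_C = (1 + 4·2 + 3)/6 = 12/6 = 2; σ²_C = ((3−1)/6)² = 0.111
te_D = (10 + 4·12 + 14)/6 = 72/6 = 12; σ²_D = ((14−10)/6)² = 0.444

Forward pass:
ES_A = 0; EF_A = 14
ES_B = 14; EF_B = 14+14 = 28
ES_C = 14; EF_C = 14+2 = 16
ES_D = max(EF_B=28, EF_C=16) = 28; EF_D = 28+12 = 40
Expected project duration μ = 40 hours. Critical path: A → B → D.

Variance along critical path = 2.778 + 0.444 + 0.444 = 3.667; σ = √3.667 = 1.915 hours.
Z = (41 − 40) / 1.915 = 0.522
P(T ≤ 41) = Φ(0.522) ≈ 0.699

0.699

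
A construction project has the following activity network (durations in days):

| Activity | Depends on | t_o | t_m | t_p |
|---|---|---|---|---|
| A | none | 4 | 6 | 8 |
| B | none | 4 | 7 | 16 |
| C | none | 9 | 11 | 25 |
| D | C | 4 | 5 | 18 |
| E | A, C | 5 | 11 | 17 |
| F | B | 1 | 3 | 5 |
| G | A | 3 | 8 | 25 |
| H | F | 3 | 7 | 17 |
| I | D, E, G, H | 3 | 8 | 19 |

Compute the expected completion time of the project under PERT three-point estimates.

te_A = (4 + 4·6 + 8)/6 = 36/6 = 6
te_B = (4 + 4·7 + 16)/6 = 48/6 = 8
te_C = (9 + 4·11 + 25)/6 = 78/6 = 13
te_D = (4 + 4·5 + 18)/6 = 42/6 = 7
te_E = (5 + 4·11 + 17)/6 = 66/6 = 11
te_F = (1 + 4·3 + 5)/6 = 18/6 = 3
te_G = (3 + 4·8 + 25)/6 = 60/6 = 10
te_H = (3 + 4·7 + 17)/6 = 48/6 = 8
te_I = (3 + 4·8 + 19)/6 = 54/6 = 9

Forward pass:
ES_A = 0; EF_A = 6
ES_B = 0; EF_B = 8
ES_C = 0; EF_C = 13
ES_D = 13; EF_D = 13+7 = 20
ES_E = max(EF_A=6, EF_C=13) = 13; EF_E = 13+11 = 24
ES_F = 8; EF_F = 8+3 = 11
ES_G = 6; EF_G = 6+10 = 16
ES_H = 11; EF_H = 11+8 = 19
ES_I = max(EF_D=20, EF_E=24, EF_G=16, EF_H=19) = 24; EF_I = 24+9 = 33
Expected project duration μ = 33 days. Critical path: C → E → I.

33 days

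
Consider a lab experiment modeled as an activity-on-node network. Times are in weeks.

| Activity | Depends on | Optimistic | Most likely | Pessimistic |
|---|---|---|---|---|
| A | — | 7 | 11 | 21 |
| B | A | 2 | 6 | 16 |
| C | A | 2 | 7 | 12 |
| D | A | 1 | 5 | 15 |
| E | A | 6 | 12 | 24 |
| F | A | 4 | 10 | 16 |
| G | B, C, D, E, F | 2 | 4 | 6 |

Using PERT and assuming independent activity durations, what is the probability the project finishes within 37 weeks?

te_A = (7 + 4·11 + 21)/6 = 72/6 = 12; σ²_A = ((21−7)/6)² = 5.444
te_B = (2 + 4·6 + 16)/6 = 42/6 = 7; σ²_B = ((16−2)/6)² = 5.444
te_C = (2 + 4·7 + 12)/6 = 42/6 = 7; σ²_C = ((12−2)/6)² = 2.778
te_D = (1 + 4·5 + 15)/6 = 36/6 = 6; σ²_D = ((15−1)/6)² = 5.444
te_E = (6 + 4·12 + 24)/6 = 78/6 = 13; σ²_E = ((24−6)/6)² = 9.000
te_F = (4 + 4·10 + 16)/6 = 60/6 = 10; σ²_F = ((16−4)/6)² = 4.000
te_G = (2 + 4·4 + 6)/6 = 24/6 = 4; σ²_G = ((6−2)/6)² = 0.444

Forward pass:
ES_A = 0; EF_A = 12
ES_B = 12; EF_B = 12+7 = 19
ES_C = 12; EF_C = 12+7 = 19
ES_D = 12; EF_D = 12+6 = 18
ES_E = 12; EF_E = 12+13 = 25
ES_F = 12; EF_F = 12+10 = 22
ES_G = max(EF_B=19, EF_C=19, EF_D=18, EF_E=25, EF_F=22) = 25; EF_G = 25+4 = 29
Expected project duration μ = 29 weeks. Critical path: A → E → G.

Variance along critical path = 5.444 + 9.000 + 0.444 = 14.889; σ = √14.889 = 3.859 weeks.
Z = (37 − 29) / 3.859 = 2.073
P(T ≤ 37) = Φ(2.073) ≈ 0.981

0.981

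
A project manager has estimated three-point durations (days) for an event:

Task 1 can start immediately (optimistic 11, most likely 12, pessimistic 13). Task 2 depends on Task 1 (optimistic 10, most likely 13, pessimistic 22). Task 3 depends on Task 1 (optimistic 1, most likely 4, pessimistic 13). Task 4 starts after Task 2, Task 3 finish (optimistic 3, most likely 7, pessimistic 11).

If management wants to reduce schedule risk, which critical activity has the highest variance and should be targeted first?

te_Task 1 = (11 + 4·12 + 13)/6 = 72/6 = 12; σ²_Task 1 = ((13−11)/6)² = 0.111
te_Task 2 = (10 + 4·13 + 22)/6 = 84/6 = 14; σ²_Task 2 = ((22−10)/6)² = 4.000
te_Task 3 = (1 + 4·4 + 13)/6 = 30/6 = 5; σ²_Task 3 = ((13−1)/6)² = 4.000
te_Task 4 = (3 + 4·7 + 11)/6 = 42/6 = 7; σ²_Task 4 = ((11−3)/6)² = 1.778

Forward pass:
ES_Task 1 = 0; EF_Task 1 = 12
ES_Task 2 = 12; EF_Task 2 = 12+14 = 26
ES_Task 3 = 12; EF_Task 3 = 12+5 = 17
ES_Task 4 = max(EF_Task 2=26, EF_Task 3=17) = 26; EF_Task 4 = 26+7 = 33
Expected project duration μ = 33 days. Critical path: Task 1 → Task 2 → Task 4.

Variances on critical path: σ²_Task 1=0.111, σ²_Task 2=4.000, σ²_Task 4=1.778.
Largest is σ²_Task 2 = 4.000.

Task 2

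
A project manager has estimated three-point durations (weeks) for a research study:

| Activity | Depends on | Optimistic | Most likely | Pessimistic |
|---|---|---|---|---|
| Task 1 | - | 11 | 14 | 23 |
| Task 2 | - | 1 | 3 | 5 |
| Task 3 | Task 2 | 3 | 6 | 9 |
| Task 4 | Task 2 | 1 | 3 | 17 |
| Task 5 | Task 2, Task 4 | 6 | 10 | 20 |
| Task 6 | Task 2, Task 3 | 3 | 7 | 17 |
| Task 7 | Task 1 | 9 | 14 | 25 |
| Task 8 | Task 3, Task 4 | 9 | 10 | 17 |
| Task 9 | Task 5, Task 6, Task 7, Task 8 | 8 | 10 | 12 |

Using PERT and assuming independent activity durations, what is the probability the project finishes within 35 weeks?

te_Task 1 = (11 + 4·14 + 23)/6 = 90/6 = 15; σ²_Task 1 = ((23−11)/6)² = 4.000
te_Task 2 = (1 + 4·3 + 5)/6 = 18/6 = 3; σ²_Task 2 = ((5−1)/6)² = 0.444
te_Task 3 = (3 + 4·6 + 9)/6 = 36/6 = 6; σ²_Task 3 = ((9−3)/6)² = 1.000
te_Task 4 = (1 + 4·3 + 17)/6 = 30/6 = 5; σ²_Task 4 = ((17−1)/6)² = 7.111
te_Task 5 = (6 + 4·10 + 20)/6 = 66/6 = 11; σ²_Task 5 = ((20−6)/6)² = 5.444
te_Task 6 = (3 + 4·7 + 17)/6 = 48/6 = 8; σ²_Task 6 = ((17−3)/6)² = 5.444
te_Task 7 = (9 + 4·14 + 25)/6 = 90/6 = 15; σ²_Task 7 = ((25−9)/6)² = 7.111
te_Task 8 = (9 + 4·10 + 17)/6 = 66/6 = 11; σ²_Task 8 = ((17−9)/6)² = 1.778
te_Task 9 = (8 + 4·10 + 12)/6 = 60/6 = 10; σ²_Task 9 = ((12−8)/6)² = 0.444

Forward pass:
ES_Task 1 = 0; EF_Task 1 = 15
ES_Task 2 = 0; EF_Task 2 = 3
ES_Task 3 = 3; EF_Task 3 = 3+6 = 9
ES_Task 4 = 3; EF_Task 4 = 3+5 = 8
ES_Task 5 = max(EF_Task 2=3, EF_Task 4=8) = 8; EF_Task 5 = 8+11 = 19
ES_Task 6 = max(EF_Task 2=3, EF_Task 3=9) = 9; EF_Task 6 = 9+8 = 17
ES_Task 7 = 15; EF_Task 7 = 15+15 = 30
ES_Task 8 = max(EF_Task 3=9, EF_Task 4=8) = 9; EF_Task 8 = 9+11 = 20
ES_Task 9 = max(EF_Task 5=19, EF_Task 6=17, EF_Task 7=30, EF_Task 8=20) = 30; EF_Task 9 = 30+10 = 40
Expected project duration μ = 40 weeks. Critical path: Task 1 → Task 7 → Task 9.

Variance along critical path = 4.000 + 7.111 + 0.444 = 11.556; σ = √11.556 = 3.399 weeks.
Z = (35 − 40) / 3.399 = -1.471
P(T ≤ 35) = Φ(-1.471) ≈ 0.071

0.071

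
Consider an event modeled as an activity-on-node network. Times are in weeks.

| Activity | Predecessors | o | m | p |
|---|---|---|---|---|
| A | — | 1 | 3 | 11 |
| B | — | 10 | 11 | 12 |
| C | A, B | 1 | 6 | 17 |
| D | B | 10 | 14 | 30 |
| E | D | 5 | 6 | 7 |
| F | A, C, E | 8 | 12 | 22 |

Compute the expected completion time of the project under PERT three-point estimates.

46 weeks

te_A = (1 + 4·3 + 11)/6 = 24/6 = 4
te_B = (10 + 4·11 + 12)/6 = 66/6 = 11
te_C = (1 + 4·6 + 17)/6 = 42/6 = 7
te_D = (10 + 4·14 + 30)/6 = 96/6 = 16
te_E = (5 + 4·6 + 7)/6 = 36/6 = 6
te_F = (8 + 4·12 + 22)/6 = 78/6 = 13

Forward pass:
ES_A = 0; EF_A = 4
ES_B = 0; EF_B = 11
ES_C = max(EF_A=4, EF_B=11) = 11; EF_C = 11+7 = 18
ES_D = 11; EF_D = 11+16 = 27
ES_E = 27; EF_E = 27+6 = 33
ES_F = max(EF_A=4, EF_C=18, EF_E=33) = 33; EF_F = 33+13 = 46
Expected project duration μ = 46 weeks. Critical path: B → D → E → F.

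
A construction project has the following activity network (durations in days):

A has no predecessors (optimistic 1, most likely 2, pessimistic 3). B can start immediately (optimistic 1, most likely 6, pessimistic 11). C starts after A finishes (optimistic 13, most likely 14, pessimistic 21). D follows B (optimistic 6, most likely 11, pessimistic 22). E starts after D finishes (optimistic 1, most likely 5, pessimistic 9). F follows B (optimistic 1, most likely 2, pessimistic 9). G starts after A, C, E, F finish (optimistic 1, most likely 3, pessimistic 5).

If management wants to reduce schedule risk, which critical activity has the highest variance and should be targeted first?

D

te_A = (1 + 4·2 + 3)/6 = 12/6 = 2; σ²_A = ((3−1)/6)² = 0.111
te_B = (1 + 4·6 + 11)/6 = 36/6 = 6; σ²_B = ((11−1)/6)² = 2.778
te_C = (13 + 4·14 + 21)/6 = 90/6 = 15; σ²_C = ((21−13)/6)² = 1.778
te_D = (6 + 4·11 + 22)/6 = 72/6 = 12; σ²_D = ((22−6)/6)² = 7.111
te_E = (1 + 4·5 + 9)/6 = 30/6 = 5; σ²_E = ((9−1)/6)² = 1.778
te_F = (1 + 4·2 + 9)/6 = 18/6 = 3; σ²_F = ((9−1)/6)² = 1.778
te_G = (1 + 4·3 + 5)/6 = 18/6 = 3; σ²_G = ((5−1)/6)² = 0.444

Forward pass:
ES_A = 0; EF_A = 2
ES_B = 0; EF_B = 6
ES_C = 2; EF_C = 2+15 = 17
ES_D = 6; EF_D = 6+12 = 18
ES_E = 18; EF_E = 18+5 = 23
ES_F = 6; EF_F = 6+3 = 9
ES_G = max(EF_A=2, EF_C=17, EF_E=23, EF_F=9) = 23; EF_G = 23+3 = 26
Expected project duration μ = 26 days. Critical path: B → D → E → G.

Variances on critical path: σ²_B=2.778, σ²_D=7.111, σ²_E=1.778, σ²_G=0.444.
Largest is σ²_D = 7.111.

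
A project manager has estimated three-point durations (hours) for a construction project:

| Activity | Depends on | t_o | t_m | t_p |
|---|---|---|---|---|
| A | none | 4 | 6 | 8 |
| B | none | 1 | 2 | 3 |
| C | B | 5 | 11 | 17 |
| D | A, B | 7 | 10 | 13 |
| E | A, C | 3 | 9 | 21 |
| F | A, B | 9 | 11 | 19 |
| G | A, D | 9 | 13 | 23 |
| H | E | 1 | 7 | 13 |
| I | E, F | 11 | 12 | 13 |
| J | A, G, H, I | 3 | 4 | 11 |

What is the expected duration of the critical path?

40 hours

te_A = (4 + 4·6 + 8)/6 = 36/6 = 6
te_B = (1 + 4·2 + 3)/6 = 12/6 = 2
te_C = (5 + 4·11 + 17)/6 = 66/6 = 11
te_D = (7 + 4·10 + 13)/6 = 60/6 = 10
te_E = (3 + 4·9 + 21)/6 = 60/6 = 10
te_F = (9 + 4·11 + 19)/6 = 72/6 = 12
te_G = (9 + 4·13 + 23)/6 = 84/6 = 14
te_H = (1 + 4·7 + 13)/6 = 42/6 = 7
te_I = (11 + 4·12 + 13)/6 = 72/6 = 12
te_J = (3 + 4·4 + 11)/6 = 30/6 = 5

Forward pass:
ES_A = 0; EF_A = 6
ES_B = 0; EF_B = 2
ES_C = 2; EF_C = 2+11 = 13
ES_D = max(EF_A=6, EF_B=2) = 6; EF_D = 6+10 = 16
ES_E = max(EF_A=6, EF_C=13) = 13; EF_E = 13+10 = 23
ES_F = max(EF_A=6, EF_B=2) = 6; EF_F = 6+12 = 18
ES_G = max(EF_A=6, EF_D=16) = 16; EF_G = 16+14 = 30
ES_H = 23; EF_H = 23+7 = 30
ES_I = max(EF_E=23, EF_F=18) = 23; EF_I = 23+12 = 35
ES_J = max(EF_A=6, EF_G=30, EF_H=30, EF_I=35) = 35; EF_J = 35+5 = 40
Expected project duration μ = 40 hours. Critical path: B → C → E → I → J.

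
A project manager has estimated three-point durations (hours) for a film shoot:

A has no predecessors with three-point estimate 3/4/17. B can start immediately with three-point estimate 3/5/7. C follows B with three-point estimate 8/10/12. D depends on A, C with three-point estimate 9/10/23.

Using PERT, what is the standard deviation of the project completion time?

te_A = (3 + 4·4 + 17)/6 = 36/6 = 6; σ²_A = ((17−3)/6)² = 5.444
te_B = (3 + 4·5 + 7)/6 = 30/6 = 5; σ²_B = ((7−3)/6)² = 0.444
te_C = (8 + 4·10 + 12)/6 = 60/6 = 10; σ²_C = ((12−8)/6)² = 0.444
te_D = (9 + 4·10 + 23)/6 = 72/6 = 12; σ²_D = ((23−9)/6)² = 5.444

Forward pass:
ES_A = 0; EF_A = 6
ES_B = 0; EF_B = 5
ES_C = 5; EF_C = 5+10 = 15
ES_D = max(EF_A=6, EF_C=15) = 15; EF_D = 15+12 = 27
Expected project duration μ = 27 hours. Critical path: B → C → D.

Variance along critical path = 0.444 + 0.444 + 5.444 = 6.333
σ = √6.333 = 2.517 hours

2.52 hours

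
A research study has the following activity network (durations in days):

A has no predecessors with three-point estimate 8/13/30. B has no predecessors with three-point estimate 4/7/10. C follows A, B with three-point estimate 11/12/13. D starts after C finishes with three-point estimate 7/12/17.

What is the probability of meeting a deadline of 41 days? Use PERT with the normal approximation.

0.690

te_A = (8 + 4·13 + 30)/6 = 90/6 = 15; σ²_A = ((30−8)/6)² = 13.444
te_B = (4 + 4·7 + 10)/6 = 42/6 = 7; σ²_B = ((10−4)/6)² = 1.000
te_C = (11 + 4·12 + 13)/6 = 72/6 = 12; σ²_C = ((13−11)/6)² = 0.111
te_D = (7 + 4·12 + 17)/6 = 72/6 = 12; σ²_D = ((17−7)/6)² = 2.778

Forward pass:
ES_A = 0; EF_A = 15
ES_B = 0; EF_B = 7
ES_C = max(EF_A=15, EF_B=7) = 15; EF_C = 15+12 = 27
ES_D = 27; EF_D = 27+12 = 39
Expected project duration μ = 39 days. Critical path: A → C → D.

Variance along critical path = 13.444 + 0.111 + 2.778 = 16.333; σ = √16.333 = 4.041 days.
Z = (41 − 39) / 4.041 = 0.495
P(T ≤ 41) = Φ(0.495) ≈ 0.690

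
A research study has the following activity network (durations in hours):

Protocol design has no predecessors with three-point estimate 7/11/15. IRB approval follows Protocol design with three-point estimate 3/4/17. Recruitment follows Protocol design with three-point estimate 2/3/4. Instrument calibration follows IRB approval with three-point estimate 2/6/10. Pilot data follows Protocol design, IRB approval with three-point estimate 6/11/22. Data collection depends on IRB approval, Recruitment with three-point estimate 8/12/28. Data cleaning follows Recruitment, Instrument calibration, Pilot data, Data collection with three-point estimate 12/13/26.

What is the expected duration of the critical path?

46 hours

te_Protocol design = (7 + 4·11 + 15)/6 = 66/6 = 11
te_IRB approval = (3 + 4·4 + 17)/6 = 36/6 = 6
te_Recruitment = (2 + 4·3 + 4)/6 = 18/6 = 3
te_Instrument calibration = (2 + 4·6 + 10)/6 = 36/6 = 6
te_Pilot data = (6 + 4·11 + 22)/6 = 72/6 = 12
te_Data collection = (8 + 4·12 + 28)/6 = 84/6 = 14
te_Data cleaning = (12 + 4·13 + 26)/6 = 90/6 = 15

Forward pass:
ES_Protocol design = 0; EF_Protocol design = 11
ES_IRB approval = 11; EF_IRB approval = 11+6 = 17
ES_Recruitment = 11; EF_Recruitment = 11+3 = 14
ES_Instrument calibration = 17; EF_Instrument calibration = 17+6 = 23
ES_Pilot data = max(EF_Protocol design=11, EF_IRB approval=17) = 17; EF_Pilot data = 17+12 = 29
ES_Data collection = max(EF_IRB approval=17, EF_Recruitment=14) = 17; EF_Data collection = 17+14 = 31
ES_Data cleaning = max(EF_Recruitment=14, EF_Instrument calibration=23, EF_Pilot data=29, EF_Data collection=31) = 31; EF_Data cleaning = 31+15 = 46
Expected project duration μ = 46 hours. Critical path: Protocol design → IRB approval → Data collection → Data cleaning.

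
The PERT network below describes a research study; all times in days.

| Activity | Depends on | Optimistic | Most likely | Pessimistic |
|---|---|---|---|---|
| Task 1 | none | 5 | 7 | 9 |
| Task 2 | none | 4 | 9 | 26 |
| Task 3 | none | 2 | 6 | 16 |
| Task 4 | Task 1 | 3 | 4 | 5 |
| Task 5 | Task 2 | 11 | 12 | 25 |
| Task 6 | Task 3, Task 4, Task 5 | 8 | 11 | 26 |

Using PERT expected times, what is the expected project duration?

38 days

te_Task 1 = (5 + 4·7 + 9)/6 = 42/6 = 7
te_Task 2 = (4 + 4·9 + 26)/6 = 66/6 = 11
te_Task 3 = (2 + 4·6 + 16)/6 = 42/6 = 7
te_Task 4 = (3 + 4·4 + 5)/6 = 24/6 = 4
te_Task 5 = (11 + 4·12 + 25)/6 = 84/6 = 14
te_Task 6 = (8 + 4·11 + 26)/6 = 78/6 = 13

Forward pass:
ES_Task 1 = 0; EF_Task 1 = 7
ES_Task 2 = 0; EF_Task 2 = 11
ES_Task 3 = 0; EF_Task 3 = 7
ES_Task 4 = 7; EF_Task 4 = 7+4 = 11
ES_Task 5 = 11; EF_Task 5 = 11+14 = 25
ES_Task 6 = max(EF_Task 3=7, EF_Task 4=11, EF_Task 5=25) = 25; EF_Task 6 = 25+13 = 38
Expected project duration μ = 38 days. Critical path: Task 2 → Task 5 → Task 6.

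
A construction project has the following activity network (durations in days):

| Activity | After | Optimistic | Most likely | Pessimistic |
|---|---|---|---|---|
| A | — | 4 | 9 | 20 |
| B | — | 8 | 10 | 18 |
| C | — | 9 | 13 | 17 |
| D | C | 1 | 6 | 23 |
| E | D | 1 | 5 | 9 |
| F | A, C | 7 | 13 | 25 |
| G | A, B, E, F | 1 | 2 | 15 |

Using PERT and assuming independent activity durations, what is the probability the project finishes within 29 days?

te_A = (4 + 4·9 + 20)/6 = 60/6 = 10; σ²_A = ((20−4)/6)² = 7.111
te_B = (8 + 4·10 + 18)/6 = 66/6 = 11; σ²_B = ((18−8)/6)² = 2.778
te_C = (9 + 4·13 + 17)/6 = 78/6 = 13; σ²_C = ((17−9)/6)² = 1.778
te_D = (1 + 4·6 + 23)/6 = 48/6 = 8; σ²_D = ((23−1)/6)² = 13.444
te_E = (1 + 4·5 + 9)/6 = 30/6 = 5; σ²_E = ((9−1)/6)² = 1.778
te_F = (7 + 4·13 + 25)/6 = 84/6 = 14; σ²_F = ((25−7)/6)² = 9.000
te_G = (1 + 4·2 + 15)/6 = 24/6 = 4; σ²_G = ((15−1)/6)² = 5.444

Forward pass:
ES_A = 0; EF_A = 10
ES_B = 0; EF_B = 11
ES_C = 0; EF_C = 13
ES_D = 13; EF_D = 13+8 = 21
ES_E = 21; EF_E = 21+5 = 26
ES_F = max(EF_A=10, EF_C=13) = 13; EF_F = 13+14 = 27
ES_G = max(EF_A=10, EF_B=11, EF_E=26, EF_F=27) = 27; EF_G = 27+4 = 31
Expected project duration μ = 31 days. Critical path: C → F → G.

Variance along critical path = 1.778 + 9.000 + 5.444 = 16.222; σ = √16.222 = 4.028 days.
Z = (29 − 31) / 4.028 = -0.497
P(T ≤ 29) = Φ(-0.497) ≈ 0.310

0.310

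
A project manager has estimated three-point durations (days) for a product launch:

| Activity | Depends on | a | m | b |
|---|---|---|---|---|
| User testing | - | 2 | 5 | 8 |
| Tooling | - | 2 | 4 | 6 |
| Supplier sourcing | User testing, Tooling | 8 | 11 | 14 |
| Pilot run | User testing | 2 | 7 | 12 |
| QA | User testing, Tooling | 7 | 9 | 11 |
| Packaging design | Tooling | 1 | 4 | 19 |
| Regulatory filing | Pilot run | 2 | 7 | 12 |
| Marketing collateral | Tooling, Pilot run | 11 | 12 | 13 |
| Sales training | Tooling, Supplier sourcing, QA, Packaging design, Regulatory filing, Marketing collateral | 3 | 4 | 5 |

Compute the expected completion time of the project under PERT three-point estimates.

te_User testing = (2 + 4·5 + 8)/6 = 30/6 = 5
te_Tooling = (2 + 4·4 + 6)/6 = 24/6 = 4
te_Supplier sourcing = (8 + 4·11 + 14)/6 = 66/6 = 11
te_Pilot run = (2 + 4·7 + 12)/6 = 42/6 = 7
te_QA = (7 + 4·9 + 11)/6 = 54/6 = 9
te_Packaging design = (1 + 4·4 + 19)/6 = 36/6 = 6
te_Regulatory filing = (2 + 4·7 + 12)/6 = 42/6 = 7
te_Marketing collateral = (11 + 4·12 + 13)/6 = 72/6 = 12
te_Sales training = (3 + 4·4 + 5)/6 = 24/6 = 4

Forward pass:
ES_User testing = 0; EF_User testing = 5
ES_Tooling = 0; EF_Tooling = 4
ES_Supplier sourcing = max(EF_User testing=5, EF_Tooling=4) = 5; EF_Supplier sourcing = 5+11 = 16
ES_Pilot run = 5; EF_Pilot run = 5+7 = 12
ES_QA = max(EF_User testing=5, EF_Tooling=4) = 5; EF_QA = 5+9 = 14
ES_Packaging design = 4; EF_Packaging design = 4+6 = 10
ES_Regulatory filing = 12; EF_Regulatory filing = 12+7 = 19
ES_Marketing collateral = max(EF_Tooling=4, EF_Pilot run=12) = 12; EF_Marketing collateral = 12+12 = 24
ES_Sales training = max(EF_Tooling=4, EF_Supplier sourcing=16, EF_QA=14, EF_Packaging design=10, EF_Regulatory filing=19, EF_Marketing collateral=24) = 24; EF_Sales training = 24+4 = 28
Expected project duration μ = 28 days. Critical path: User testing → Pilot run → Marketing collateral → Sales training.

28 days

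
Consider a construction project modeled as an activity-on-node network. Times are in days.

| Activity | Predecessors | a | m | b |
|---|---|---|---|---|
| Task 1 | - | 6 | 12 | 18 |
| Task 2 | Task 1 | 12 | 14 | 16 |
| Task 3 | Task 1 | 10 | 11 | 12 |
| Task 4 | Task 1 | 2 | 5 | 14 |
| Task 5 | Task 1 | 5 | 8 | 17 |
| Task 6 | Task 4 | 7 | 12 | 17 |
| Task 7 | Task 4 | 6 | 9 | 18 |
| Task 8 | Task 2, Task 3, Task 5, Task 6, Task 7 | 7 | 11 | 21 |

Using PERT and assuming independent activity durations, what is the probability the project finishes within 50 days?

te_Task 1 = (6 + 4·12 + 18)/6 = 72/6 = 12; σ²_Task 1 = ((18−6)/6)² = 4.000
te_Task 2 = (12 + 4·14 + 16)/6 = 84/6 = 14; σ²_Task 2 = ((16−12)/6)² = 0.444
te_Task 3 = (10 + 4·11 + 12)/6 = 66/6 = 11; σ²_Task 3 = ((12−10)/6)² = 0.111
te_Task 4 = (2 + 4·5 + 14)/6 = 36/6 = 6; σ²_Task 4 = ((14−2)/6)² = 4.000
te_Task 5 = (5 + 4·8 + 17)/6 = 54/6 = 9; σ²_Task 5 = ((17−5)/6)² = 4.000
te_Task 6 = (7 + 4·12 + 17)/6 = 72/6 = 12; σ²_Task 6 = ((17−7)/6)² = 2.778
te_Task 7 = (6 + 4·9 + 18)/6 = 60/6 = 10; σ²_Task 7 = ((18−6)/6)² = 4.000
te_Task 8 = (7 + 4·11 + 21)/6 = 72/6 = 12; σ²_Task 8 = ((21−7)/6)² = 5.444

Forward pass:
ES_Task 1 = 0; EF_Task 1 = 12
ES_Task 2 = 12; EF_Task 2 = 12+14 = 26
ES_Task 3 = 12; EF_Task 3 = 12+11 = 23
ES_Task 4 = 12; EF_Task 4 = 12+6 = 18
ES_Task 5 = 12; EF_Task 5 = 12+9 = 21
ES_Task 6 = 18; EF_Task 6 = 18+12 = 30
ES_Task 7 = 18; EF_Task 7 = 18+10 = 28
ES_Task 8 = max(EF_Task 2=26, EF_Task 3=23, EF_Task 5=21, EF_Task 6=30, EF_Task 7=28) = 30; EF_Task 8 = 30+12 = 42
Expected project duration μ = 42 days. Critical path: Task 1 → Task 4 → Task 6 → Task 8.

Variance along critical path = 4.000 + 4.000 + 2.778 + 5.444 = 16.222; σ = √16.222 = 4.028 days.
Z = (50 − 42) / 4.028 = 1.986
P(T ≤ 50) = Φ(1.986) ≈ 0.976

0.976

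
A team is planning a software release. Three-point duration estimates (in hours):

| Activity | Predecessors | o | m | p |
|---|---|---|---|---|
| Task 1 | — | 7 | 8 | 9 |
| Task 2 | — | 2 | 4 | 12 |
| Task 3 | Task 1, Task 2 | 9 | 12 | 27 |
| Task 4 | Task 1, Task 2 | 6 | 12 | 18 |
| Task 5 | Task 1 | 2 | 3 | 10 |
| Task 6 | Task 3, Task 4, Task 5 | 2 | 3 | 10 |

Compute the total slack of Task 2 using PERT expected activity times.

3 hours

te_Task 1 = (7 + 4·8 + 9)/6 = 48/6 = 8
te_Task 2 = (2 + 4·4 + 12)/6 = 30/6 = 5
te_Task 3 = (9 + 4·12 + 27)/6 = 84/6 = 14
te_Task 4 = (6 + 4·12 + 18)/6 = 72/6 = 12
te_Task 5 = (2 + 4·3 + 10)/6 = 24/6 = 4
te_Task 6 = (2 + 4·3 + 10)/6 = 24/6 = 4

Forward pass:
ES_Task 1 = 0; EF_Task 1 = 8
ES_Task 2 = 0; EF_Task 2 = 5
ES_Task 3 = max(EF_Task 1=8, EF_Task 2=5) = 8; EF_Task 3 = 8+14 = 22
ES_Task 4 = max(EF_Task 1=8, EF_Task 2=5) = 8; EF_Task 4 = 8+12 = 20
ES_Task 5 = 8; EF_Task 5 = 8+4 = 12
ES_Task 6 = max(EF_Task 3=22, EF_Task 4=20, EF_Task 5=12) = 22; EF_Task 6 = 22+4 = 26
Expected project duration μ = 26 hours. Critical path: Task 1 → Task 3 → Task 6.

Backward pass:
LF_Task 6 = 26; LS_Task 6 = 26−4 = 22
LF_Task 5 = LS_Task 6 = 22; LS_Task 5 = 22−4 = 18
LF_Task 4 = LS_Task 6 = 22; LS_Task 4 = 22−12 = 10
LF_Task 3 = LS_Task 6 = 22; LS_Task 3 = 22−14 = 8
LF_Task 2 = min(LS_Task 3=8, LS_Task 4=10) = 8; LS_Task 2 = 8−5 = 3
LF_Task 1 = min(LS_Task 3=8, LS_Task 4=10, LS_Task 5=18) = 8; LS_Task 1 = 8−8 = 0
Slack_Task 2 = LS_Task 2 − ES_Task 2 = 3 − 0 = 3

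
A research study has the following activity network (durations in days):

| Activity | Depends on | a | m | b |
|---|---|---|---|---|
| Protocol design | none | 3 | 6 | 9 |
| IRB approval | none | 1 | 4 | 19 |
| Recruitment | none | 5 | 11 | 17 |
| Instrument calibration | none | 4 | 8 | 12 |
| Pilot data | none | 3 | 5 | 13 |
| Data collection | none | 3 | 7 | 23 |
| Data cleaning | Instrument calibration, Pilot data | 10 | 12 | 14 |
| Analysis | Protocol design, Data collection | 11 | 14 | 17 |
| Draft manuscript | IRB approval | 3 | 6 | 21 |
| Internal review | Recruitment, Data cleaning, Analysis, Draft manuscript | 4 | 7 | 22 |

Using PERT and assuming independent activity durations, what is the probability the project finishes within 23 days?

0.025

te_Protocol design = (3 + 4·6 + 9)/6 = 36/6 = 6; σ²_Protocol design = ((9−3)/6)² = 1.000
te_IRB approval = (1 + 4·4 + 19)/6 = 36/6 = 6; σ²_IRB approval = ((19−1)/6)² = 9.000
te_Recruitment = (5 + 4·11 + 17)/6 = 66/6 = 11; σ²_Recruitment = ((17−5)/6)² = 4.000
te_Instrument calibration = (4 + 4·8 + 12)/6 = 48/6 = 8; σ²_Instrument calibration = ((12−4)/6)² = 1.778
te_Pilot data = (3 + 4·5 + 13)/6 = 36/6 = 6; σ²_Pilot data = ((13−3)/6)² = 2.778
te_Data collection = (3 + 4·7 + 23)/6 = 54/6 = 9; σ²_Data collection = ((23−3)/6)² = 11.111
te_Data cleaning = (10 + 4·12 + 14)/6 = 72/6 = 12; σ²_Data cleaning = ((14−10)/6)² = 0.444
te_Analysis = (11 + 4·14 + 17)/6 = 84/6 = 14; σ²_Analysis = ((17−11)/6)² = 1.000
te_Draft manuscript = (3 + 4·6 + 21)/6 = 48/6 = 8; σ²_Draft manuscript = ((21−3)/6)² = 9.000
te_Internal review = (4 + 4·7 + 22)/6 = 54/6 = 9; σ²_Internal review = ((22−4)/6)² = 9.000

Forward pass:
ES_Protocol design = 0; EF_Protocol design = 6
ES_IRB approval = 0; EF_IRB approval = 6
ES_Recruitment = 0; EF_Recruitment = 11
ES_Instrument calibration = 0; EF_Instrument calibration = 8
ES_Pilot data = 0; EF_Pilot data = 6
ES_Data collection = 0; EF_Data collection = 9
ES_Data cleaning = max(EF_Instrument calibration=8, EF_Pilot data=6) = 8; EF_Data cleaning = 8+12 = 20
ES_Analysis = max(EF_Protocol design=6, EF_Data collection=9) = 9; EF_Analysis = 9+14 = 23
ES_Draft manuscript = 6; EF_Draft manuscript = 6+8 = 14
ES_Internal review = max(EF_Recruitment=11, EF_Data cleaning=20, EF_Analysis=23, EF_Draft manuscript=14) = 23; EF_Internal review = 23+9 = 32
Expected project duration μ = 32 days. Critical path: Data collection → Analysis → Internal review.

Variance along critical path = 11.111 + 1.000 + 9.000 = 21.111; σ = √21.111 = 4.595 days.
Z = (23 − 32) / 4.595 = -1.959
P(T ≤ 23) = Φ(-1.959) ≈ 0.025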